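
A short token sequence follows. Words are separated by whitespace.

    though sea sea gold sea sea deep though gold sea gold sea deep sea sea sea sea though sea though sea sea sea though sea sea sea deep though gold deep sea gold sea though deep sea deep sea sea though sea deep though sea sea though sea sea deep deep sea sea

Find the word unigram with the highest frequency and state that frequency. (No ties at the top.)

"sea", 29 times

Unigram frequencies (highest first):
  sea: 29
  though: 10
  deep: 9
  gold: 5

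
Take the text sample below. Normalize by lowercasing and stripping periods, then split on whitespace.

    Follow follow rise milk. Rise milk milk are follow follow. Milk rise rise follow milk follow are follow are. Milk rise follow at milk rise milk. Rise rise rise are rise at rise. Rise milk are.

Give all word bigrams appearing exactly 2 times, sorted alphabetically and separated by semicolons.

are follow; follow are; follow follow; follow milk; milk are; rise follow

Bigram counts meeting the condition (exactly 2 times):
  are follow: 2
  follow are: 2
  follow follow: 2
  follow milk: 2
  milk are: 2
  rise follow: 2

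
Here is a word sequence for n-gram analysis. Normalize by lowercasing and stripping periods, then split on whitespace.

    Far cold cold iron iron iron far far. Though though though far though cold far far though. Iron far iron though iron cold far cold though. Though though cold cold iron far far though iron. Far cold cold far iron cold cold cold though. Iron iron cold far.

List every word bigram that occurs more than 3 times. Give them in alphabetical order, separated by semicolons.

cold cold; cold far; far though; iron far; though iron; though though

Bigram counts meeting the condition (more than 3 times):
  cold cold: 5
  cold far: 4
  far though: 4
  iron far: 4
  though iron: 4
  though though: 4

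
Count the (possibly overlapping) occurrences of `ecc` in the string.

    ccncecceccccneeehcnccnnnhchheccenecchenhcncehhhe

Sliding a length-3 window over the 48 characters (46 positions):
  position 5–7: ecc
  position 8–10: ecc
  position 29–31: ecc
  position 34–36: ecc

4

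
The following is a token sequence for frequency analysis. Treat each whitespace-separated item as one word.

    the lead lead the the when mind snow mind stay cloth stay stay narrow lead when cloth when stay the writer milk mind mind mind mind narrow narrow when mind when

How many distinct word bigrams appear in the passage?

31 tokens → 30 bigram windows in total.
Repeated bigrams (each contributes count−1 duplicates):
  mind mind: 3
  when mind: 2
3 duplicate windows → 30 − 3 = 27 distinct.

27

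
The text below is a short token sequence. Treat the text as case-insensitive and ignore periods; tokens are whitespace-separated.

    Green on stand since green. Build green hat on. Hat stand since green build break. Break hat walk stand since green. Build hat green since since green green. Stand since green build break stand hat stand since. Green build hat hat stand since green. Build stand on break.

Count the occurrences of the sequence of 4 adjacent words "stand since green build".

6

Scanning the 45 overlapping 4-gram windows for "stand since green build":
  position 3–6: stand since green build
  position 11–14: stand since green build
  position 19–22: stand since green build
  position 29–32: stand since green build
  position 36–39: stand since green build
  position 42–45: stand since green build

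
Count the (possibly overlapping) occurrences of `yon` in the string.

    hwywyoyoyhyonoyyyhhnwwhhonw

1

Sliding a length-3 window over the 27 characters (25 positions):
  position 11–13: yon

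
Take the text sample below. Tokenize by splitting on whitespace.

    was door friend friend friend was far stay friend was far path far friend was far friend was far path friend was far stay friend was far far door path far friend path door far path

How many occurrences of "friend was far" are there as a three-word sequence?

6

Scanning the 34 overlapping trigram windows for "friend was far":
  position 5–7: friend was far
  position 9–11: friend was far
  position 14–16: friend was far
  position 17–19: friend was far
  position 21–23: friend was far
  position 25–27: friend was far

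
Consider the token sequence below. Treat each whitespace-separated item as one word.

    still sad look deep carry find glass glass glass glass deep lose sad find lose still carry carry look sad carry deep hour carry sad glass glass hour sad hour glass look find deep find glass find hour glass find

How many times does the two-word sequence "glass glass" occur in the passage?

Scanning the 39 overlapping bigram windows for "glass glass":
  position 7–8: glass glass
  position 8–9: glass glass
  position 9–10: glass glass
  position 26–27: glass glass

4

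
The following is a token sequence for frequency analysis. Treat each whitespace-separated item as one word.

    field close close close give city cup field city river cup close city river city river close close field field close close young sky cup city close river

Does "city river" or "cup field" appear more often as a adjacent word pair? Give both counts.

"city river": 3 occurrences
"cup field": 1 occurrence

"city river" (3 vs 1)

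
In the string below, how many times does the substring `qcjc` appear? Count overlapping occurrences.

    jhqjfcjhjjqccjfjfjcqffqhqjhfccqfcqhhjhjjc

Sliding a length-4 window over the 41 characters (38 positions):
  (no match at any position)

0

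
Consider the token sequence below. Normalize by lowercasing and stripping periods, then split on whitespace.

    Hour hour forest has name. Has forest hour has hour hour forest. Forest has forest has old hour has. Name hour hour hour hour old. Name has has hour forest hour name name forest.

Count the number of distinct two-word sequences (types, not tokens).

34 tokens → 33 bigram windows in total.
Repeated bigrams (each contributes count−1 duplicates):
  hour hour: 5
  forest has: 3
  hour forest: 3
  forest hour: 2
  has forest: 2
  has hour: 2
  has name: 2
  hour has: 2
  … (1 more repeated)
14 duplicate windows → 33 − 14 = 19 distinct.

19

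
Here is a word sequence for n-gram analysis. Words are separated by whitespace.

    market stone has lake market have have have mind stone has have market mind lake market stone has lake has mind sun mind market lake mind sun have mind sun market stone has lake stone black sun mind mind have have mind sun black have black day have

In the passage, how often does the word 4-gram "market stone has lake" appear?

Scanning the 45 overlapping 4-gram windows for "market stone has lake":
  position 1–4: market stone has lake
  position 16–19: market stone has lake
  position 31–34: market stone has lake

3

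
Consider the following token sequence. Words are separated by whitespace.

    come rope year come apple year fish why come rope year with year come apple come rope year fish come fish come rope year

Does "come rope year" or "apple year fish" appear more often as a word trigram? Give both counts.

"come rope year" (4 vs 1)

"come rope year": 4 occurrences
"apple year fish": 1 occurrence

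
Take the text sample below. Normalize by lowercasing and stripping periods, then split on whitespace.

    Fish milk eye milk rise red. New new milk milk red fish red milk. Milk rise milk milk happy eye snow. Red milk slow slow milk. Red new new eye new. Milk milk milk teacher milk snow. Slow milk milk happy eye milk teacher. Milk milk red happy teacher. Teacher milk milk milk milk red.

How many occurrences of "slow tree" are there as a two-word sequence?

0

Scanning the 54 overlapping bigram windows for "slow tree":
  (none found)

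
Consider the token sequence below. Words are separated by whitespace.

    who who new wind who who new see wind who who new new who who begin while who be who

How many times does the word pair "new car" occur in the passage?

Scanning the 19 overlapping bigram windows for "new car":
  (none found)

0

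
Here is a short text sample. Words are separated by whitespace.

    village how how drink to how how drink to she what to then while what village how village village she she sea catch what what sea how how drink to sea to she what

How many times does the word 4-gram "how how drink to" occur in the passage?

3

Scanning the 31 overlapping 4-gram windows for "how how drink to":
  position 2–5: how how drink to
  position 6–9: how how drink to
  position 27–30: how how drink to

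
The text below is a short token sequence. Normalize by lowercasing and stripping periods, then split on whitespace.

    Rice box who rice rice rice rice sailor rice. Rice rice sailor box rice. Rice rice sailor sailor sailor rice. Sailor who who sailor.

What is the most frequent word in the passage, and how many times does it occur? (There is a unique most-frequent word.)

"rice", 12 times

Unigram frequencies (highest first):
  rice: 12
  sailor: 7
  who: 3
  box: 2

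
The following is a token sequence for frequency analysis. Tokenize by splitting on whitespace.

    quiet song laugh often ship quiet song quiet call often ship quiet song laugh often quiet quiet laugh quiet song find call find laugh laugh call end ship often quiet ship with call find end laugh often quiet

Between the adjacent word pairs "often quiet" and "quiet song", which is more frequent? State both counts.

"often quiet": 3 occurrences
"quiet song": 4 occurrences

"quiet song" (4 vs 3)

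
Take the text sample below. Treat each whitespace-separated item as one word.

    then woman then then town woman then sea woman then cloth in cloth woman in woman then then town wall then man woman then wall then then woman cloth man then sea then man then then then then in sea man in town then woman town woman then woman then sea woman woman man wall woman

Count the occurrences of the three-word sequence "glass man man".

0

Scanning the 54 overlapping trigram windows for "glass man man":
  (none found)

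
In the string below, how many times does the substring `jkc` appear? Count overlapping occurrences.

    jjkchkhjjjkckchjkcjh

3

Sliding a length-3 window over the 20 characters (18 positions):
  position 2–4: jkc
  position 10–12: jkc
  position 16–18: jkc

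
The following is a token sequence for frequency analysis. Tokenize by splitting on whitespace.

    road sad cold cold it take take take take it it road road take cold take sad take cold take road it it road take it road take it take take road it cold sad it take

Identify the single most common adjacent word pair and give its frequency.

"take take", 4 times

Bigram frequencies (highest first):
  take take: 4
  it take: 3
  take it: 3
  it road: 3
  road take: 3
  it it: 2
  … (14 more, each ≤ 2)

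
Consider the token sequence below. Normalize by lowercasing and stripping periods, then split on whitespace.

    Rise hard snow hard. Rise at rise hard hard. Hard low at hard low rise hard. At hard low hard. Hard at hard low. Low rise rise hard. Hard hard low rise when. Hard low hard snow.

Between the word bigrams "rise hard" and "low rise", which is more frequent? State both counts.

"rise hard" (4 vs 3)

"rise hard": 4 occurrences
"low rise": 3 occurrences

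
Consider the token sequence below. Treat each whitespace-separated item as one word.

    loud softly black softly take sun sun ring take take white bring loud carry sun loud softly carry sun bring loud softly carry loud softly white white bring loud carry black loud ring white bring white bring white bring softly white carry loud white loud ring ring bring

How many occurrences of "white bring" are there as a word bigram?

Scanning the 47 overlapping bigram windows for "white bring":
  position 11–12: white bring
  position 27–28: white bring
  position 34–35: white bring
  position 36–37: white bring
  position 38–39: white bring

5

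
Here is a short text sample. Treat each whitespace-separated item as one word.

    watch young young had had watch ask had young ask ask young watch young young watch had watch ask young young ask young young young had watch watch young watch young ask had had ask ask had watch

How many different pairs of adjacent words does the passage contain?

15

38 tokens → 37 bigram windows in total.
Repeated bigrams (each contributes count−1 duplicates):
  young young: 5
  had watch: 4
  watch young: 4
  ask had: 3
  ask young: 3
  young ask: 3
  young watch: 3
  ask ask: 2
  … (3 more repeated)
22 duplicate windows → 37 − 22 = 15 distinct.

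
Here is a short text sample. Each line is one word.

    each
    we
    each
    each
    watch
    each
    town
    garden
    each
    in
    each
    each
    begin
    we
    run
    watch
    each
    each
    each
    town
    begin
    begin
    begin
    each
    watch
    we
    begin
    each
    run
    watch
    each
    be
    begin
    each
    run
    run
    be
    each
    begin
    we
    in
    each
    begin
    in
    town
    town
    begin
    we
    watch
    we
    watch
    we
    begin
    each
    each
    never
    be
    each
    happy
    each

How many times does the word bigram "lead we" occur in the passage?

0

Scanning the 59 overlapping bigram windows for "lead we":
  (none found)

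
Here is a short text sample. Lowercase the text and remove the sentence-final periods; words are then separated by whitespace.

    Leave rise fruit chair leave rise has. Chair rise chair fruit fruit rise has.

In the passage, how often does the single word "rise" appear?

4

Scanning the 14 tokens for "rise":
  position 2: rise
  position 6: rise
  position 9: rise
  position 13: rise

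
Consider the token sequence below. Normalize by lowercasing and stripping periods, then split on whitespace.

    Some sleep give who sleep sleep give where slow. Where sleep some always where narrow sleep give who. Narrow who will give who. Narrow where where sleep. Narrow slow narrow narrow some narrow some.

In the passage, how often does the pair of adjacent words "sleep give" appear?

Scanning the 33 overlapping bigram windows for "sleep give":
  position 2–3: sleep give
  position 6–7: sleep give
  position 16–17: sleep give

3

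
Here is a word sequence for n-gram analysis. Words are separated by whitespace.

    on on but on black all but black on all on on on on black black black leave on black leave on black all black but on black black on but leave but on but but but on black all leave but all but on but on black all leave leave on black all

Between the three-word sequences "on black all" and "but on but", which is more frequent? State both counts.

"on black all" (5 vs 2)

"on black all": 5 occurrences
"but on but": 2 occurrences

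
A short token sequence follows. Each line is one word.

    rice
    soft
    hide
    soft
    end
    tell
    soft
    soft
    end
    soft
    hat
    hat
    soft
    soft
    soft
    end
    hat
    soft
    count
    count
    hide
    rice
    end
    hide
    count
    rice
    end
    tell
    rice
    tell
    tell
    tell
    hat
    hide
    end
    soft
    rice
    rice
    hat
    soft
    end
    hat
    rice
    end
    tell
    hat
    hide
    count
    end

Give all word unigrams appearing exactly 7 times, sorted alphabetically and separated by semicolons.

Unigram counts meeting the condition (exactly 7 times):
  hat: 7
  rice: 7

hat; rice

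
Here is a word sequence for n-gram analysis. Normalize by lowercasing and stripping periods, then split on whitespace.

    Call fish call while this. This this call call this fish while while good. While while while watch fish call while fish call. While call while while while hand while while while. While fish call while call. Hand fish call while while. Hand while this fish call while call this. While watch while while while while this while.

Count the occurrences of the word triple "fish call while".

Scanning the 56 overlapping trigram windows for "fish call while":
  position 2–4: fish call while
  position 19–21: fish call while
  position 22–24: fish call while
  position 34–36: fish call while
  position 39–41: fish call while
  position 46–48: fish call while

6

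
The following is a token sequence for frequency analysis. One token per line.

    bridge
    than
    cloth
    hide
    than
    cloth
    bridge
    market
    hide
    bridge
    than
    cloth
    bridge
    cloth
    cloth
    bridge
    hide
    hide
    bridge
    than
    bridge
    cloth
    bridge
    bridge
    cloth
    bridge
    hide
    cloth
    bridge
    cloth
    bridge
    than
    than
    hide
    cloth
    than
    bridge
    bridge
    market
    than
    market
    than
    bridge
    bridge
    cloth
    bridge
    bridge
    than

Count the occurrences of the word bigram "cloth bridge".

Scanning the 47 overlapping bigram windows for "cloth bridge":
  position 6–7: cloth bridge
  position 12–13: cloth bridge
  position 15–16: cloth bridge
  position 22–23: cloth bridge
  position 25–26: cloth bridge
  position 28–29: cloth bridge
  position 30–31: cloth bridge
  position 45–46: cloth bridge

8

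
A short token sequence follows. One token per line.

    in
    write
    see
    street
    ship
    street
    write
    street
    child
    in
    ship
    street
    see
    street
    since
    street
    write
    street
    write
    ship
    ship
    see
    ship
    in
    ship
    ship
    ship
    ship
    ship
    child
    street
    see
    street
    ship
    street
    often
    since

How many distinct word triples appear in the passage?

29

37 tokens → 35 trigram windows in total.
Repeated trigrams (each contributes count−1 duplicates):
  ship ship ship: 3
  see street ship: 2
  street see street: 2
  street ship street: 2
  street write street: 2
6 duplicate windows → 35 − 6 = 29 distinct.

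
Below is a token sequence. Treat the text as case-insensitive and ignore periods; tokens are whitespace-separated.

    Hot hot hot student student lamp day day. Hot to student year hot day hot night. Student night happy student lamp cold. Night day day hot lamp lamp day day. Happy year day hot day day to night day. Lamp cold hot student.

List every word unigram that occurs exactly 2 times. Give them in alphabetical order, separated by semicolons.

cold; happy; to; year

Unigram counts meeting the condition (exactly 2 times):
  cold: 2
  happy: 2
  to: 2
  year: 2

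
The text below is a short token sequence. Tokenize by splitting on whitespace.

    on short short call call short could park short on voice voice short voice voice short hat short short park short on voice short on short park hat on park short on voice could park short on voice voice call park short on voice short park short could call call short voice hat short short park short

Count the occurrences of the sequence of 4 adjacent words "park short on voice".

5

Scanning the 54 overlapping 4-gram windows for "park short on voice":
  position 8–11: park short on voice
  position 20–23: park short on voice
  position 30–33: park short on voice
  position 35–38: park short on voice
  position 41–44: park short on voice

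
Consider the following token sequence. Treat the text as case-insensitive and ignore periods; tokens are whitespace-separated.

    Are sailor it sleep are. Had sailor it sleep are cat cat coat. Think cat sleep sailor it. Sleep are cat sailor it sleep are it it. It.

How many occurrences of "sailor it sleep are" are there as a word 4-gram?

Scanning the 25 overlapping 4-gram windows for "sailor it sleep are":
  position 2–5: sailor it sleep are
  position 7–10: sailor it sleep are
  position 17–20: sailor it sleep are
  position 22–25: sailor it sleep are

4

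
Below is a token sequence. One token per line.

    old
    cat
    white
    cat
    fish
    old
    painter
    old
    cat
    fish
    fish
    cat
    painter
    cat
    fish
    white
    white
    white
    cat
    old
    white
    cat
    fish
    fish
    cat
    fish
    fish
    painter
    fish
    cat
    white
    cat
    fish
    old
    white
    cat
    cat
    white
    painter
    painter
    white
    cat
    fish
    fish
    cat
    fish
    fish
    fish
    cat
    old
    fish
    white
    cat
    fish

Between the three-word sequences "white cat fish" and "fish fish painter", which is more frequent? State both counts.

"white cat fish" (5 vs 1)

"white cat fish": 5 occurrences
"fish fish painter": 1 occurrence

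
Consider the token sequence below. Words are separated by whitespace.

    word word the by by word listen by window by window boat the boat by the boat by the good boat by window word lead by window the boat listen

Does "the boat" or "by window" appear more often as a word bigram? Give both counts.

"the boat": 3 occurrences
"by window": 4 occurrences

"by window" (4 vs 3)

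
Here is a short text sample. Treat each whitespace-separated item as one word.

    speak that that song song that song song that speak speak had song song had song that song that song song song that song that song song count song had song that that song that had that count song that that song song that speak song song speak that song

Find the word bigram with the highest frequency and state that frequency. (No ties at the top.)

Bigram frequencies (highest first):
  song that: 10
  that song: 9
  song song: 8
  that that: 3
  had song: 3
  speak that: 2
  … (11 more, each ≤ 2)

"song that", 10 times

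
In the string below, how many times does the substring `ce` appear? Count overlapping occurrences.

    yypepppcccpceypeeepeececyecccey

Sliding a length-2 window over the 31 characters (30 positions):
  position 12–13: ce
  position 22–23: ce
  position 29–30: ce

3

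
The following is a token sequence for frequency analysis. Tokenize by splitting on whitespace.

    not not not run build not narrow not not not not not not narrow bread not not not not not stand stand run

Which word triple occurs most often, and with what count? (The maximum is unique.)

"not not not", 8 times

Trigram frequencies (highest first):
  not not not: 8
  not not run: 1
  not run build: 1
  run build not: 1
  build not narrow: 1
  not narrow not: 1
  … (8 more, each ≤ 1)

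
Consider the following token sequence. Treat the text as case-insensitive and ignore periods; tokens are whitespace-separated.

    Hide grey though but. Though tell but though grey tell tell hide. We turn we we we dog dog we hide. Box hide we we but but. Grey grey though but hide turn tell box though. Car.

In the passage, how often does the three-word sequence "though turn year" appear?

Scanning the 35 overlapping trigram windows for "though turn year":
  (none found)

0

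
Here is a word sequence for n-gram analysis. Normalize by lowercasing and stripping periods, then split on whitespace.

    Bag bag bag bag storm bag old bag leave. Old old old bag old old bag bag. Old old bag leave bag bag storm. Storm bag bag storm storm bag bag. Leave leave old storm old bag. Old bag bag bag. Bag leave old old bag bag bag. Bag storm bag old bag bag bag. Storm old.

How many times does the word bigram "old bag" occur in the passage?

Scanning the 56 overlapping bigram windows for "old bag":
  position 7–8: old bag
  position 12–13: old bag
  position 15–16: old bag
  position 19–20: old bag
  position 36–37: old bag
  position 38–39: old bag
  position 45–46: old bag
  position 52–53: old bag

8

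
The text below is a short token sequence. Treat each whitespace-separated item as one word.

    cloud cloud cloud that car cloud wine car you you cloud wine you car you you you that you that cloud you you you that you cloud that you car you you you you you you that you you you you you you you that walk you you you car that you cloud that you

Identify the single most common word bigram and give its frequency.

"you you", 18 times

Bigram frequencies (highest first):
  you you: 18
  that you: 6
  you that: 5
  cloud that: 3
  car you: 3
  you cloud: 3
  … (12 more, each ≤ 3)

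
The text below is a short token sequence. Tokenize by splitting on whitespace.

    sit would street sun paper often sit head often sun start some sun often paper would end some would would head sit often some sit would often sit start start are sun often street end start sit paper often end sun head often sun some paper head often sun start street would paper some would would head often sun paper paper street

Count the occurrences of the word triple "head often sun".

Scanning the 60 overlapping trigram windows for "head often sun":
  position 8–10: head often sun
  position 42–44: head often sun
  position 47–49: head often sun
  position 57–59: head often sun

4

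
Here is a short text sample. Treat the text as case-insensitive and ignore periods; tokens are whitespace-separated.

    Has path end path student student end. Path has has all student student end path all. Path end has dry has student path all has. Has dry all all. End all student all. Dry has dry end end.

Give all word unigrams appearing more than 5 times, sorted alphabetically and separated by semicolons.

all; end; has; path; student

Unigram counts meeting the condition (more than 5 times):
  all: 7
  end: 7
  has: 8
  path: 6
  student: 6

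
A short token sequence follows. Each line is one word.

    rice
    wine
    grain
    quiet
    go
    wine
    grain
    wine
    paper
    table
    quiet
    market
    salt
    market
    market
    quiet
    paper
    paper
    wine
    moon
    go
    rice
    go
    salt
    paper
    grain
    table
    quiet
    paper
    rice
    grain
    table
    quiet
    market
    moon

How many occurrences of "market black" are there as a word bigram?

0

Scanning the 34 overlapping bigram windows for "market black":
  (none found)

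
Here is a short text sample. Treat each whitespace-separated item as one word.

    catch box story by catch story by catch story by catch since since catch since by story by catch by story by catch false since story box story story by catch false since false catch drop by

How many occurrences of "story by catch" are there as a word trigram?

Scanning the 35 overlapping trigram windows for "story by catch":
  position 3–5: story by catch
  position 6–8: story by catch
  position 9–11: story by catch
  position 17–19: story by catch
  position 21–23: story by catch
  position 29–31: story by catch

6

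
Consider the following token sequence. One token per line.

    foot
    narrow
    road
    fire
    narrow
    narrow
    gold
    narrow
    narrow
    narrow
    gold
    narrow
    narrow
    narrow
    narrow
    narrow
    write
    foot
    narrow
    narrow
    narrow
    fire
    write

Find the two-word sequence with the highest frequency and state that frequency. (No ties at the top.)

Bigram frequencies (highest first):
  narrow narrow: 9
  foot narrow: 2
  narrow gold: 2
  gold narrow: 2
  narrow road: 1
  road fire: 1
  … (5 more, each ≤ 1)

"narrow narrow", 9 times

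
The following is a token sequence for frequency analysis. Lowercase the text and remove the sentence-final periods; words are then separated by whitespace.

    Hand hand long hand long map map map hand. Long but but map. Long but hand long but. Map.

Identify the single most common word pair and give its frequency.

"hand long", 4 times

Bigram frequencies (highest first):
  hand long: 4
  long but: 3
  map map: 2
  but map: 2
  hand hand: 1
  long hand: 1
  … (5 more, each ≤ 1)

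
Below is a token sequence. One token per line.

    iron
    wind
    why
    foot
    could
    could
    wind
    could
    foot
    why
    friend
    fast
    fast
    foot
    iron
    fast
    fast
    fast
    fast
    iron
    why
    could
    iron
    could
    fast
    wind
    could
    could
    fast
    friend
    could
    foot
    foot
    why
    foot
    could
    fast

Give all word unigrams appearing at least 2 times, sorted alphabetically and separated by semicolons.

could; fast; foot; friend; iron; why; wind

Unigram counts meeting the condition (at least 2 times):
  could: 9
  fast: 9
  foot: 6
  friend: 2
  iron: 4
  why: 4
  wind: 3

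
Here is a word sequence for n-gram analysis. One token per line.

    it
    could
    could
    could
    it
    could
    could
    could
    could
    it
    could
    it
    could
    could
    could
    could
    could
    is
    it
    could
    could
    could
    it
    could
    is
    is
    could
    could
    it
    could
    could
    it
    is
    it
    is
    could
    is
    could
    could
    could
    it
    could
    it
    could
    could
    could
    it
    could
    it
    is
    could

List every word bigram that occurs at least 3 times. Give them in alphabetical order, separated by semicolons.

Bigram counts meeting the condition (at least 3 times):
  could could: 17
  could is: 3
  could it: 10
  is could: 4
  it could: 10
  it is: 3

could could; could is; could it; is could; it could; it is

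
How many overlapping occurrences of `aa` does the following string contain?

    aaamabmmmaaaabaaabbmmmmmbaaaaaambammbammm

Sliding a length-2 window over the 41 characters (40 positions):
  position 1–2: aa
  position 2–3: aa
  position 10–11: aa
  position 11–12: aa
  position 12–13: aa
  position 15–16: aa
  position 16–17: aa
  position 26–27: aa
  position 27–28: aa
  position 28–29: aa
  … (2 more)

12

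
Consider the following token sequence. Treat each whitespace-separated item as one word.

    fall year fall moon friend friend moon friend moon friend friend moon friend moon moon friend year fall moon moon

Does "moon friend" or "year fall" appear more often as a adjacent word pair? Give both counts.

"moon friend" (5 vs 2)

"moon friend": 5 occurrences
"year fall": 2 occurrences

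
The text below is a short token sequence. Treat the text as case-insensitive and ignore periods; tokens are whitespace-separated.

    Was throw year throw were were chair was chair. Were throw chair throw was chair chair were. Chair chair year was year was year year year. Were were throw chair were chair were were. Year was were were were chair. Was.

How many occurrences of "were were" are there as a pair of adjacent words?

Scanning the 40 overlapping bigram windows for "were were":
  position 5–6: were were
  position 27–28: were were
  position 33–34: were were
  position 37–38: were were
  position 38–39: were were

5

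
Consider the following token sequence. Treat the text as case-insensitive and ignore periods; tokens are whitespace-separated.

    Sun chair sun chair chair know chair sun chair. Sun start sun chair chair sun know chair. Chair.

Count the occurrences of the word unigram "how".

0

Scanning the 18 tokens for "how":
  (none found)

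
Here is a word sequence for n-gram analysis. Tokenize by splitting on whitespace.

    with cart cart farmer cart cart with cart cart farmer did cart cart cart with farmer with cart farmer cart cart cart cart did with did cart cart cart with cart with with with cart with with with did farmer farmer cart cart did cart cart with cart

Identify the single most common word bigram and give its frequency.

"cart cart", 12 times

Bigram frequencies (highest first):
  cart cart: 12
  with cart: 6
  cart with: 6
  with with: 4
  cart farmer: 3
  farmer cart: 3
  … (9 more, each ≤ 3)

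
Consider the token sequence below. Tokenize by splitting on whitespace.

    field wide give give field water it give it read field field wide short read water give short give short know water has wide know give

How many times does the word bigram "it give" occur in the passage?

Scanning the 25 overlapping bigram windows for "it give":
  position 7–8: it give

1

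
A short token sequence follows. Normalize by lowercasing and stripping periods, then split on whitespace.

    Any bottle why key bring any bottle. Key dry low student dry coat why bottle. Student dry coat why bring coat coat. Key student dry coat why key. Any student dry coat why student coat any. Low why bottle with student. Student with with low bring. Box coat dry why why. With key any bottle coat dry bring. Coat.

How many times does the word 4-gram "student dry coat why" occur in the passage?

4

Scanning the 56 overlapping 4-gram windows for "student dry coat why":
  position 11–14: student dry coat why
  position 16–19: student dry coat why
  position 24–27: student dry coat why
  position 30–33: student dry coat why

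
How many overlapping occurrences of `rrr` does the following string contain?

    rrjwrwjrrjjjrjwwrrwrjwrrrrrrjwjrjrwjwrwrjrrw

Sliding a length-3 window over the 44 characters (42 positions):
  position 23–25: rrr
  position 24–26: rrr
  position 25–27: rrr
  position 26–28: rrr

4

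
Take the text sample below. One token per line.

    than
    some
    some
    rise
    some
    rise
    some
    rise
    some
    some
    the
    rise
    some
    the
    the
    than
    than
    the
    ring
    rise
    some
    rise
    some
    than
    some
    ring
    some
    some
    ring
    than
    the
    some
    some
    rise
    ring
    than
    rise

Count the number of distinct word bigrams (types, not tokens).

19

37 tokens → 36 bigram windows in total.
Repeated bigrams (each contributes count−1 duplicates):
  rise some: 6
  some rise: 5
  some some: 4
  ring than: 2
  some ring: 2
  some the: 2
  than some: 2
  than the: 2
17 duplicate windows → 36 − 17 = 19 distinct.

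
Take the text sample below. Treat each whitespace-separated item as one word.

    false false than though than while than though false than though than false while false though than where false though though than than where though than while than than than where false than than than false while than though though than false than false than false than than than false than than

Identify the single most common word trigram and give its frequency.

Trigram frequencies (highest first):
  than false than: 4
  than than than: 3
  false than than: 3
  false than though: 2
  than though than: 2
  though than while: 2
  … (25 more, each ≤ 2)

"than false than", 4 times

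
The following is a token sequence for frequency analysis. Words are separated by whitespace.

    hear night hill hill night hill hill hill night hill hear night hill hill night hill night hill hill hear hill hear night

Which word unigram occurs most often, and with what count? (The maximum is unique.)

"hill", 12 times

Unigram frequencies (highest first):
  hill: 12
  night: 7
  hear: 4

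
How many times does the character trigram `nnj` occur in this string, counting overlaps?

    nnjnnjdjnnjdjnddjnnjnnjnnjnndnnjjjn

7

Sliding a length-3 window over the 35 characters (33 positions):
  position 1–3: nnj
  position 4–6: nnj
  position 9–11: nnj
  position 18–20: nnj
  position 21–23: nnj
  position 24–26: nnj
  position 30–32: nnj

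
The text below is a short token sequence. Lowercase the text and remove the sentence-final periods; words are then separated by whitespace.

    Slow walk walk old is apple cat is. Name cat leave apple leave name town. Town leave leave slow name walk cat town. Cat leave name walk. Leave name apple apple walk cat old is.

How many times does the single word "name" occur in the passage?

Scanning the 35 tokens for "name":
  position 9: name
  position 14: name
  position 20: name
  position 26: name
  position 29: name

5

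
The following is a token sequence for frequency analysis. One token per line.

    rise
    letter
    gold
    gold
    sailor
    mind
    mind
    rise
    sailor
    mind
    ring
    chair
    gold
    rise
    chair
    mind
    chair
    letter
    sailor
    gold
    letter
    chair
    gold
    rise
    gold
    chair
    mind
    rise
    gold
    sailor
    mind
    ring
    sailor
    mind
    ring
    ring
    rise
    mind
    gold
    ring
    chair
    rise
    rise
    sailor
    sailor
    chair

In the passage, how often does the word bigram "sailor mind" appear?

Scanning the 45 overlapping bigram windows for "sailor mind":
  position 5–6: sailor mind
  position 9–10: sailor mind
  position 30–31: sailor mind
  position 33–34: sailor mind

4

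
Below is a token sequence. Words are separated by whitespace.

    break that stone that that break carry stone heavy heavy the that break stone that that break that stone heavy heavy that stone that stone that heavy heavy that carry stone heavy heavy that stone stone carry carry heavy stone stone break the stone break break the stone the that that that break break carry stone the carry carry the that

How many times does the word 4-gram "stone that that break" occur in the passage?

2

Scanning the 58 overlapping 4-gram windows for "stone that that break":
  position 3–6: stone that that break
  position 14–17: stone that that break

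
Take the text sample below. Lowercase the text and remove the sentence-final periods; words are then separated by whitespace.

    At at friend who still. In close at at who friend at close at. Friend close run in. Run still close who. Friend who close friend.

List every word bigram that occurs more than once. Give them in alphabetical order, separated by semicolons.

at at; at friend; close at; friend who; who friend

Bigram counts meeting the condition (more than once):
  at at: 2
  at friend: 2
  close at: 2
  friend who: 2
  who friend: 2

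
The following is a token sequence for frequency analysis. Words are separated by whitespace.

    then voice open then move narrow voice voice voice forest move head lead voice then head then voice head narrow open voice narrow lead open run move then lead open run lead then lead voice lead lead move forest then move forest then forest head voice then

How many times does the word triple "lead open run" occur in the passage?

Scanning the 45 overlapping trigram windows for "lead open run":
  position 24–26: lead open run
  position 29–31: lead open run

2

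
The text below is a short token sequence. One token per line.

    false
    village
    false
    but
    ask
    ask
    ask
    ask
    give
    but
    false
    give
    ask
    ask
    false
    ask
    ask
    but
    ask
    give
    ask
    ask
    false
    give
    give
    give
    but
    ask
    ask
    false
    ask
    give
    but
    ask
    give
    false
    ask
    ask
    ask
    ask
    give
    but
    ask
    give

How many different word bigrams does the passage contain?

15

44 tokens → 43 bigram windows in total.
Repeated bigrams (each contributes count−1 duplicates):
  ask ask: 10
  ask give: 6
  but ask: 5
  give but: 4
  ask false: 3
  false ask: 3
  false give: 2
  give ask: 2
  … (1 more repeated)
28 duplicate windows → 43 − 28 = 15 distinct.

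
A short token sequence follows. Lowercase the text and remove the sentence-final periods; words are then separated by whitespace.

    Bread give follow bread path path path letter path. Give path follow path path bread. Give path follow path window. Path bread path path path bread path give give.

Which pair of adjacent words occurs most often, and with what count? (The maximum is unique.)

Bigram frequencies (highest first):
  path path: 5
  bread path: 3
  path bread: 3
  bread give: 2
  path give: 2
  give path: 2
  … (9 more, each ≤ 2)

"path path", 5 times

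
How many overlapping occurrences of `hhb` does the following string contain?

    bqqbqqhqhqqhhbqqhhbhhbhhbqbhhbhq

5

Sliding a length-3 window over the 32 characters (30 positions):
  position 12–14: hhb
  position 17–19: hhb
  position 20–22: hhb
  position 23–25: hhb
  position 28–30: hhb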